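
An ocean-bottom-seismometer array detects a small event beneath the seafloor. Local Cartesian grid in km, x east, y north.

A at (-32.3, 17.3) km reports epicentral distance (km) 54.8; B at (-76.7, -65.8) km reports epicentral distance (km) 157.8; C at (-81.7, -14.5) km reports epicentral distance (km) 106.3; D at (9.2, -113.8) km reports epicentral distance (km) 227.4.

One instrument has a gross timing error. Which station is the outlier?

A

Solve using three stations at a time. Using B, C, D (subtract circle equations pairwise → linear system) gives (x, y) ≈ (-88.5, 91.5).
Distances from that point to each station vs reported:
  A: calculated 93.1 vs reported 54.8 → residual 38.3 km
  B: calculated 157.8 vs reported 157.8 → residual 0.0 km
  C: calculated 106.2 vs reported 106.3 → residual 0.1 km
  D: calculated 227.4 vs reported 227.4 → residual 0.0 km
B, C, D are mutually consistent (residuals ≈ 0); A is off by 38.3 km.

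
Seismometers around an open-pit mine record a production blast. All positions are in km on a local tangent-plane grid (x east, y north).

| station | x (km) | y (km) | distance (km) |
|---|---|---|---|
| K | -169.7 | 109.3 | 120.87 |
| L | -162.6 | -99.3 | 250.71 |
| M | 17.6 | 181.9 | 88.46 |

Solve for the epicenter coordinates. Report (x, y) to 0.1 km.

Circle about each station: (x + 169.7)² + (y − 109.3)² = 120.87²; (x + 162.6)² + (y + 99.3)² = 250.71²; (x − 17.6)² + (y − 181.9)² = 88.46².
Subtracting the K equation from the L and M equations removes the quadratic terms:
14.2 x − 417.2 y = -52691.28
374.6 x + 145.2 y = -562.82
Solving the 2×2 system: x ≈ -49.8, y ≈ 124.6 km.
Check against K (with the unrounded x, y): √((x + 169.7)²+(y − 109.3)²) = 120.87 ≈ 120.87 km. ✓

-49.8 km east, 124.6 km north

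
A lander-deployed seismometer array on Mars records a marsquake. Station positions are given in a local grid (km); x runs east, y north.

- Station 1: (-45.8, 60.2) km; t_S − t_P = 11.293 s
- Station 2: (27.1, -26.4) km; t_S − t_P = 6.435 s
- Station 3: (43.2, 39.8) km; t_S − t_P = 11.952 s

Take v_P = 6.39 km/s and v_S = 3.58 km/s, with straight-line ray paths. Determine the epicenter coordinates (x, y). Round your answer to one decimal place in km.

x ≈ -25.2 km, y ≈ -29.4 km

Distance from S−P lag: d = Δt · v_P v_S / (v_P − v_S) = Δt · (6.39·3.58)/(6.39−3.58) ≈ 8.1410·Δt.
So d_Station 1 = 91.94, d_Station 2 = 52.39, d_Station 3 = 97.30 km.
Circle about each station: (x + 45.8)² + (y − 60.2)² = 91.94²; (x − 27.1)² + (y + 26.4)² = 52.39²; (x − 43.2)² + (y − 39.8)² = 97.30².
Subtracting the Station 1 equation from the Station 2 and Station 3 equations removes the quadratic terms:
145.8 x − 173.2 y = 1417.94
178.0 x − 40.8 y = -3285.73
Solving the 2×2 system: x ≈ -25.2, y ≈ -29.4 km.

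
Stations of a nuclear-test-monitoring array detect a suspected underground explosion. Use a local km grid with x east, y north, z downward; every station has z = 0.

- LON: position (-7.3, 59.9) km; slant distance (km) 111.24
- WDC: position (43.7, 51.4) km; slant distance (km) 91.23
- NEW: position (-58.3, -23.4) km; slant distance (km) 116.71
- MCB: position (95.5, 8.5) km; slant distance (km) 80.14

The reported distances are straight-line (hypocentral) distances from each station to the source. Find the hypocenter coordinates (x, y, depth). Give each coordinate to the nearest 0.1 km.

x ≈ 45.0 km, y ≈ -21.9 km, depth ≈ 54.3 km

Each station gives a sphere (x−x_i)² + (y−y_i)² + z² = d_i² (stations at z=0).
Subtracting the LON sphere from WDC and NEW: z² cancels, leaving linear equations in x and y:
102.0 x − 17.0 y = 4961.77
-102.0 x − 166.6 y = -941.74
Solving: x ≈ 44.996, y ≈ -21.896 km (keep extra digits for the depth step; rounded: 45.0, -21.9).
Then from the LON sphere: z² = 111.24² − (x + 7.3)² − (y − 59.9)² with x = 44.996, y = -21.896, so z ≈ 54.304 ≈ 54.3 km.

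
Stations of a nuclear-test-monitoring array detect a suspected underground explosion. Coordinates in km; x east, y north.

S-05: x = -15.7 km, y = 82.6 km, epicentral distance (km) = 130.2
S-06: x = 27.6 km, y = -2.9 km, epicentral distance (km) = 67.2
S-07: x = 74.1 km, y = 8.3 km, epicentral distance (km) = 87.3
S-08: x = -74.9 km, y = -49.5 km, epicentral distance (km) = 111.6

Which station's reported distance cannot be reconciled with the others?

S-05

Solve using three stations at a time. Using S-06, S-07, S-08 (subtract circle equations pairwise → linear system) gives (x, y) ≈ (34.9, -69.9).
Distances from that point to each station vs reported:
  S-05: calculated 160.7 vs reported 130.2 → residual 30.5 km
  S-06: calculated 67.4 vs reported 67.2 → residual 0.2 km
  S-07: calculated 87.5 vs reported 87.3 → residual 0.2 km
  S-08: calculated 111.7 vs reported 111.6 → residual 0.1 km
S-06, S-07, S-08 are mutually consistent (residuals ≈ 0); S-05 is off by 30.5 km.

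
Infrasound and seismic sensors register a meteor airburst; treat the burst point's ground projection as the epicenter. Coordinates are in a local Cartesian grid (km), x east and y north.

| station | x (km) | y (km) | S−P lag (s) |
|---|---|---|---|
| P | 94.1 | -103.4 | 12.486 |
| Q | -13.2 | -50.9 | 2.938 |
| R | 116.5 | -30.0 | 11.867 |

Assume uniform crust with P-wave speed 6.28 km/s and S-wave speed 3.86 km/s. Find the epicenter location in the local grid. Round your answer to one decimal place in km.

(-2.2, -23.6)

Distance from S−P lag: d = Δt · v_P v_S / (v_P − v_S) = Δt · (6.28·3.86)/(6.28−3.86) ≈ 10.0169·Δt.
So d_P = 125.07, d_Q = 29.43, d_R = 118.87 km.
Circle about each station: (x − 94.1)² + (y + 103.4)² = 125.07²; (x + 13.2)² + (y + 50.9)² = 29.43²; (x − 116.5)² + (y + 30.0)² = 118.87².
Subtracting the P equation from the Q and R equations removes the quadratic terms:
-214.6 x + 105.0 y = -2004.94
44.8 x + 146.8 y = -3561.69
Solving the 2×2 system: x ≈ -2.2, y ≈ -23.6 km.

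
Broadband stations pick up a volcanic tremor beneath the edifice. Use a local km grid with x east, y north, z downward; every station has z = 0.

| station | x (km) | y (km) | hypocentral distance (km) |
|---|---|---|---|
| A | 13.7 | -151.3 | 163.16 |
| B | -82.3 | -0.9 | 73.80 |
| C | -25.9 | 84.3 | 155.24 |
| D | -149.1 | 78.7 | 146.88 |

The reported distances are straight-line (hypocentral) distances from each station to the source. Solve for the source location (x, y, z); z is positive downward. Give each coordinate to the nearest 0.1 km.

x ≈ -92.1 km, y ≈ -42.6 km, depth ≈ 60.1 km

Each station gives a sphere (x−x_i)² + (y−y_i)² + z² = d_i² (stations at z=0).
Subtracting the A sphere from B and C: z² cancels, leaving linear equations in x and y:
-192.0 x + 300.8 y = 4869.47
-79.2 x + 471.2 y = -12780.35
Solving: x ≈ -92.109, y ≈ -42.605 km (keep extra digits for the depth step; rounded: -92.1, -42.6).
Then from the A sphere: z² = 163.16² − (x − 13.7)² − (y + 151.3)² with x = -92.109, y = -42.605, so z ≈ 60.092 ≈ 60.1 km.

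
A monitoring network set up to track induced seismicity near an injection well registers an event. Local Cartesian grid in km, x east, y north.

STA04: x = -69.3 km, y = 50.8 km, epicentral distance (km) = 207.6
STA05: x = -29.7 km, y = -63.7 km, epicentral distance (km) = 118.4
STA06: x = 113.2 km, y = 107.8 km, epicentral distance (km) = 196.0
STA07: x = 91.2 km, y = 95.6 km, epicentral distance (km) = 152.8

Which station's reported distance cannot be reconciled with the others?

STA07

Solve using three stations at a time. Using STA04, STA05, STA06 (subtract circle equations pairwise → linear system) gives (x, y) ≈ (86.5, -86.4).
Distances from that point to each station vs reported:
  STA04: calculated 207.6 vs reported 207.6 → residual 0.0 km
  STA05: calculated 118.4 vs reported 118.4 → residual 0.0 km
  STA06: calculated 196.0 vs reported 196.0 → residual 0.0 km
  STA07: calculated 182.0 vs reported 152.8 → residual 29.2 km
STA04, STA05, STA06 are mutually consistent (residuals ≈ 0); STA07 is off by 29.2 km.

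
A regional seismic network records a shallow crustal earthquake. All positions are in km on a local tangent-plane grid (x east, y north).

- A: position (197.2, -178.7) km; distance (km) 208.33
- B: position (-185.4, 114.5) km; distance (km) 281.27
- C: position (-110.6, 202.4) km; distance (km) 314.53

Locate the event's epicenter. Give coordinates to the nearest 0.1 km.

Circle about each station: (x − 197.2)² + (y + 178.7)² = 208.33²; (x + 185.4)² + (y − 114.5)² = 281.27²; (x + 110.6)² + (y − 202.4)² = 314.53².
Subtracting pairs of circle equations eliminates x²+y² and gives linear equations (the radical axes):
-765.2 x + 586.4 y = -59049.54
-615.6 x + 762.2 y = -73151.14
Solving the 2×2 system: x ≈ 9.5, y ≈ -88.3 km.

(9.5, -88.3)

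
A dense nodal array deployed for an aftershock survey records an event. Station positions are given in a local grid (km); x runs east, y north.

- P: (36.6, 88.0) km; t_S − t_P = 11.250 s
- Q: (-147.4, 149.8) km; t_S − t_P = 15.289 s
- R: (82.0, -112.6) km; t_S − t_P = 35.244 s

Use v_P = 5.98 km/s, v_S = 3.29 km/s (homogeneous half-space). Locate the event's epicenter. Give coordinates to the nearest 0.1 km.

Distance from S−P lag: d = Δt · v_P v_S / (v_P − v_S) = Δt · (5.98·3.29)/(5.98−3.29) ≈ 7.3138·Δt.
So d_P = 82.28, d_Q = 111.82, d_R = 257.77 km.
Circle about each station: (x − 36.6)² + (y − 88.0)² = 82.28²; (x + 147.4)² + (y − 149.8)² = 111.82²; (x − 82.0)² + (y + 112.6)² = 257.77².
Subtracting pairs of circle equations eliminates x²+y² and gives linear equations (the radical axes):
-368.0 x + 123.6 y = 29349.53
90.8 x − 401.2 y = -49356.17
Solving the 2×2 system: x ≈ -41.6, y ≈ 113.6 km.

x ≈ -41.6 km, y ≈ 113.6 km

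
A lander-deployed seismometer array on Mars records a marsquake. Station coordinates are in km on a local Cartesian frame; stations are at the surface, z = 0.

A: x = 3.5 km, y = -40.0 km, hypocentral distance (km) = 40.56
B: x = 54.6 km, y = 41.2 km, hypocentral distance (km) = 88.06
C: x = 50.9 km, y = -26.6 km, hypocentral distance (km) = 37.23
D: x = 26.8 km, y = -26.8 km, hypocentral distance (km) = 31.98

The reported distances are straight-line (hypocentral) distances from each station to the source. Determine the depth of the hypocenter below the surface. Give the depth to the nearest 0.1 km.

29.4 km

Each station gives a sphere (x−x_i)² + (y−y_i)² + z² = d_i² (stations at z=0).
Subtracting the A sphere from B and C: z² cancels, leaving linear equations in x and y:
102.2 x + 162.4 y = -3043.10
94.8 x + 26.8 y = 1945.16
Solving: x ≈ 31.403, y ≈ -38.500 km (keep extra digits for the depth step; rounded: 31.4, -38.5).
Then from the A sphere: z² = 40.56² − (x − 3.5)² − (y + 40.0)² with x = 31.403, y = -38.500, so z ≈ 29.399 ≈ 29.4 km.
Check against D (with the unrounded solution): distance 31.97 ≈ 31.98 km. ✓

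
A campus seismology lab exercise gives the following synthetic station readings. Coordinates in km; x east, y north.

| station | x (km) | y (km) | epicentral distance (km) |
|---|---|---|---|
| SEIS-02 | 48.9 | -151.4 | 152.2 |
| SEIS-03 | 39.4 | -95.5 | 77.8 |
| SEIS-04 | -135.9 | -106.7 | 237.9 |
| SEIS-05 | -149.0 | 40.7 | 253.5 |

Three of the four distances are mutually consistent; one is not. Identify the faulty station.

Solve using three stations at a time. Using SEIS-03, SEIS-04, SEIS-05 (subtract circle equations pairwise → linear system) gives (x, y) ≈ (91.9, -38.2).
Distances from that point to each station vs reported:
  SEIS-02: calculated 121.1 vs reported 152.2 → residual 31.1 km
  SEIS-03: calculated 77.7 vs reported 77.8 → residual 0.1 km
  SEIS-04: calculated 237.9 vs reported 237.9 → residual 0.0 km
  SEIS-05: calculated 253.5 vs reported 253.5 → residual 0.0 km
SEIS-03, SEIS-04, SEIS-05 are mutually consistent (residuals ≈ 0); SEIS-02 is off by 31.1 km.

SEIS-02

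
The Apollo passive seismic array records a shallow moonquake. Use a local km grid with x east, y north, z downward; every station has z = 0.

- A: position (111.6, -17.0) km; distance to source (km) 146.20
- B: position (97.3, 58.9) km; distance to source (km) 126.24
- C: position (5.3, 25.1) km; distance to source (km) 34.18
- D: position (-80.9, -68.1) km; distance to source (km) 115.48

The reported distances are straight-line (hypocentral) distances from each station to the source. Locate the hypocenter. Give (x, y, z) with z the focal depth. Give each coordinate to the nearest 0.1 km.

Each station gives a sphere (x−x_i)² + (y−y_i)² + z² = d_i² (stations at z=0).
Subtracting the A sphere from B and C: z² cancels, leaving linear equations in x and y:
-28.6 x + 151.8 y = 5630.84
-212.6 x + 84.2 y = 8120.71
Solving: x ≈ -25.402, y ≈ 32.308 km (keep extra digits for the depth step; rounded: -25.4, 32.3).
Then from the A sphere: z² = 146.20² − (x − 111.6)² − (y + 17.0)² with x = -25.402, y = 32.308, so z ≈ 13.176 ≈ 13.2 km.

(-25.4, 32.3, 13.2)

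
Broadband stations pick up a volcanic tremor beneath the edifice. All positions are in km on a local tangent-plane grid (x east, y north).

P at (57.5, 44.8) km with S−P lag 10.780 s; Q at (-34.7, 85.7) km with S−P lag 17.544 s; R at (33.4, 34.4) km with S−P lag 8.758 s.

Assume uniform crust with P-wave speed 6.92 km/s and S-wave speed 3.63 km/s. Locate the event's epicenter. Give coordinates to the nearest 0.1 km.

Distance from S−P lag: d = Δt · v_P v_S / (v_P − v_S) = Δt · (6.92·3.63)/(6.92−3.63) ≈ 7.6351·Δt.
So d_P = 82.31, d_Q = 133.95, d_R = 66.87 km.
Circle about each station: (x − 57.5)² + (y − 44.8)² = 82.31²; (x + 34.7)² + (y − 85.7)² = 133.95²; (x − 33.4)² + (y − 34.4)² = 66.87².
Subtracting pairs of circle equations eliminates x²+y² and gives linear equations (the radical axes):
-184.4 x + 81.8 y = -7932.38
-48.2 x − 20.8 y = -711.03
Solving the 2×2 system: x ≈ 28.7, y ≈ -32.3 km.
Check against P (with the unrounded x, y): √((x − 57.5)²+(y − 44.8)²) = 82.31 ≈ 82.31 km. ✓

(28.7, -32.3)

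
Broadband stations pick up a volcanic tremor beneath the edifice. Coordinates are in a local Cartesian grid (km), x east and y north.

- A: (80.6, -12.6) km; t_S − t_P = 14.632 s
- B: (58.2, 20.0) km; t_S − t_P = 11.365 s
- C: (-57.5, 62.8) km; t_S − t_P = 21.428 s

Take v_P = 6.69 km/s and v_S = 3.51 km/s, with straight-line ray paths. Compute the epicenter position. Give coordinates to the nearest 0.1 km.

Distance from S−P lag: d = Δt · v_P v_S / (v_P − v_S) = Δt · (6.69·3.51)/(6.69−3.51) ≈ 7.3842·Δt.
So d_A = 108.05, d_B = 83.92, d_C = 158.23 km.
Circle about each station: (x − 80.6)² + (y + 12.6)² = 108.05²; (x − 58.2)² + (y − 20.0)² = 83.92²; (x + 57.5)² + (y − 62.8)² = 158.23².
Subtracting the A equation from the B and C equations removes the quadratic terms:
-44.8 x + 65.2 y = 1764.36
-276.2 x + 150.8 y = -12766.96
Solving the 2×2 system: x ≈ 97.6, y ≈ 94.1 km.

97.6 km east, 94.1 km north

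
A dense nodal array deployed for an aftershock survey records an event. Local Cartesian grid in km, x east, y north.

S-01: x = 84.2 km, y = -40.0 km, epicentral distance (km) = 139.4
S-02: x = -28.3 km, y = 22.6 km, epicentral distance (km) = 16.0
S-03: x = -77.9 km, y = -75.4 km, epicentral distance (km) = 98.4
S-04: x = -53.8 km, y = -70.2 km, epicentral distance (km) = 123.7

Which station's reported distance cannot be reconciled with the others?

Solve using three stations at a time. Using S-01, S-02, S-03 (subtract circle equations pairwise → linear system) gives (x, y) ≈ (-43.2, 16.7).
Distances from that point to each station vs reported:
  S-01: calculated 139.4 vs reported 139.4 → residual 0.0 km
  S-02: calculated 16.0 vs reported 16.0 → residual 0.0 km
  S-03: calculated 98.4 vs reported 98.4 → residual 0.0 km
  S-04: calculated 87.5 vs reported 123.7 → residual 36.2 km
S-01, S-02, S-03 are mutually consistent (residuals ≈ 0); S-04 is off by 36.2 km.

S-04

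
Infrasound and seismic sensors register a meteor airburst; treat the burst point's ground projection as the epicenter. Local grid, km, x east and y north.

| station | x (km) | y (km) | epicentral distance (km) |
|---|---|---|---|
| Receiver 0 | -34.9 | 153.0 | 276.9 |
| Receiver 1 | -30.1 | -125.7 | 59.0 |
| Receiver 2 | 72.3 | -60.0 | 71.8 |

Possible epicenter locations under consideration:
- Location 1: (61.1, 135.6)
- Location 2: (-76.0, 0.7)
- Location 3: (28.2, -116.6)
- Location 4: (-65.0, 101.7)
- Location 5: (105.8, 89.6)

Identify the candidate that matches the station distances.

For each candidate, compare |candidate − station| to the reported distance:
Location 1: residuals Receiver 0 179.3, Receiver 1 217.8, Receiver 2 124.1 → max 217.8 km
Location 2: residuals Receiver 0 119.2, Receiver 1 75.5, Receiver 2 88.4 → max 119.2 km
Location 3: residuals Receiver 0 0.0, Receiver 1 0.0, Receiver 2 0.0 → max 0.0 km
Location 4: residuals Receiver 0 217.4, Receiver 1 171.1, Receiver 2 140.3 → max 217.4 km
Location 5: residuals Receiver 0 122.6, Receiver 1 195.6, Receiver 2 81.5 → max 195.6 km
Only Location 3 has all residuals ≈ 0.

Location 3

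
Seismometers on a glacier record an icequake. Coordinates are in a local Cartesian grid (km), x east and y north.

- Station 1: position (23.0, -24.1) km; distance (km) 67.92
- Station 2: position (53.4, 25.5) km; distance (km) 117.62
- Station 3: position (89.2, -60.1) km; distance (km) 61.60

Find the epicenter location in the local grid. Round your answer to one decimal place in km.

Circle about each station: (x − 23.0)² + (y + 24.1)² = 67.92²; (x − 53.4)² + (y − 25.5)² = 117.62²; (x − 89.2)² + (y + 60.1)² = 61.60².
Subtracting the Station 1 equation from the Station 2 and Station 3 equations removes the quadratic terms:
60.8 x + 99.2 y = -6829.34
132.4 x − 72.0 y = 11277.41
Solving the 2×2 system: x ≈ 35.8, y ≈ -90.8 km.
Check against Station 1 (with the unrounded x, y): √((x − 23.0)²+(y + 24.1)²) = 67.91 ≈ 67.92 km. ✓

35.8 km east, -90.8 km north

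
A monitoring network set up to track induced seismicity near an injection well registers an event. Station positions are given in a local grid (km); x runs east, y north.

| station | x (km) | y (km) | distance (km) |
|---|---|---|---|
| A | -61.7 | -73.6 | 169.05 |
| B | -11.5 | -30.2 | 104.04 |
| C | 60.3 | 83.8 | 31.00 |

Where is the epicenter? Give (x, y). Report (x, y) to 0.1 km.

Circle about each station: (x + 61.7)² + (y + 73.6)² = 169.05²; (x + 11.5)² + (y + 30.2)² = 104.04²; (x − 60.3)² + (y − 83.8)² = 31.00².
Subtracting pairs of circle equations eliminates x²+y² and gives linear equations (the radical axes):
100.4 x + 86.8 y = 9574.02
244.0 x + 314.8 y = 29051.58
Solving the 2×2 system: x ≈ 47.2, y ≈ 55.7 km.

(47.2, 55.7)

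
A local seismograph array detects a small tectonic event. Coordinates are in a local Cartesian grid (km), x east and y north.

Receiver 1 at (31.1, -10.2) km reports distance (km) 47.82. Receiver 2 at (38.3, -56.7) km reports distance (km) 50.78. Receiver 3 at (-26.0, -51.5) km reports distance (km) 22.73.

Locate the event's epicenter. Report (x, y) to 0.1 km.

Circle about each station: (x − 31.1)² + (y + 10.2)² = 47.82²; (x − 38.3)² + (y + 56.7)² = 50.78²; (x + 26.0)² + (y + 51.5)² = 22.73².
Subtracting pairs of circle equations eliminates x²+y² and gives linear equations (the radical axes):
14.4 x − 93.0 y = 3318.67
-114.2 x − 82.6 y = 4027.10
Solving the 2×2 system: x ≈ -8.5, y ≈ -37.0 km.
Check against Receiver 1 (with the unrounded x, y): √((x − 31.1)²+(y + 10.2)²) = 47.82 ≈ 47.82 km. ✓

-8.5 km east, -37.0 km north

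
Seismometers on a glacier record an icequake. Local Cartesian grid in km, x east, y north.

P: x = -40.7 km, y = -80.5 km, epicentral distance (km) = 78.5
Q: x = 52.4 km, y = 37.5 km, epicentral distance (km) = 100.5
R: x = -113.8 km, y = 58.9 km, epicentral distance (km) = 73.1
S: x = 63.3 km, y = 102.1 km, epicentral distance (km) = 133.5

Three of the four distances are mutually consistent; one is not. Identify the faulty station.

Solve using three stations at a time. Using Q, R, S (subtract circle equations pairwise → linear system) gives (x, y) ≈ (-47.6, 27.8).
Distances from that point to each station vs reported:
  P: calculated 108.6 vs reported 78.5 → residual 30.1 km
  Q: calculated 100.5 vs reported 100.5 → residual 0.0 km
  R: calculated 73.1 vs reported 73.1 → residual 0.0 km
  S: calculated 133.5 vs reported 133.5 → residual 0.0 km
Q, R, S are mutually consistent (residuals ≈ 0); P is off by 30.1 km.

P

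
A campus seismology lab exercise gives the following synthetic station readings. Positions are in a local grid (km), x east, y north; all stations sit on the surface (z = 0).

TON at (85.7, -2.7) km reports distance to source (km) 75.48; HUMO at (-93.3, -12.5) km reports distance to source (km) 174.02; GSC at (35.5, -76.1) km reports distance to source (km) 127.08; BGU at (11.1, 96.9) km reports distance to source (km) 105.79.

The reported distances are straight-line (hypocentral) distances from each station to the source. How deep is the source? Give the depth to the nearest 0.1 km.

Each station gives a sphere (x−x_i)² + (y−y_i)² + z² = d_i² (stations at z=0).
Subtracting the TON sphere from HUMO and GSC: z² cancels, leaving linear equations in x and y:
-358.0 x − 19.6 y = -23076.37
-100.4 x − 146.8 y = -10752.42
Solving: x ≈ 62.801, y ≈ 30.295 km (keep extra digits for the depth step; rounded: 62.8, 30.3).
Then from the TON sphere: z² = 75.48² − (x − 85.7)² − (y + 2.7)² with x = 62.801, y = 30.295, so z ≈ 63.908 ≈ 63.9 km.

z ≈ 63.9 km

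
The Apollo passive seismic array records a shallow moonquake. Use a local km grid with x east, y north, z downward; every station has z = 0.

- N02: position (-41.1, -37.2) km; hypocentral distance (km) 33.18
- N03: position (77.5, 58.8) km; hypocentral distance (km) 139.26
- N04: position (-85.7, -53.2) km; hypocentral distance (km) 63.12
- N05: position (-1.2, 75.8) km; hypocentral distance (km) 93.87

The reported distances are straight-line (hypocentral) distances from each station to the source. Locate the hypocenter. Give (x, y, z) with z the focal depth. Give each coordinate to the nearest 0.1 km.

x ≈ -45.0 km, y ≈ -6.4 km, depth ≈ 11.7 km

Each station gives a sphere (x−x_i)² + (y−y_i)² + z² = d_i² (stations at z=0).
Subtracting the N02 sphere from N03 and N04: z² cancels, leaving linear equations in x and y:
237.2 x + 192.0 y = -11901.80
-89.2 x − 32.0 y = 4218.46
Solving: x ≈ -44.996, y ≈ -6.399 km (keep extra digits for the depth step; rounded: -45.0, -6.4).
Then from the N02 sphere: z² = 33.18² − (x + 41.1)² − (y + 37.2)² with x = -44.996, y = -6.399, so z ≈ 11.706 ≈ 11.7 km.
Check against N05 (with the unrounded solution): distance 93.87 ≈ 93.87 km. ✓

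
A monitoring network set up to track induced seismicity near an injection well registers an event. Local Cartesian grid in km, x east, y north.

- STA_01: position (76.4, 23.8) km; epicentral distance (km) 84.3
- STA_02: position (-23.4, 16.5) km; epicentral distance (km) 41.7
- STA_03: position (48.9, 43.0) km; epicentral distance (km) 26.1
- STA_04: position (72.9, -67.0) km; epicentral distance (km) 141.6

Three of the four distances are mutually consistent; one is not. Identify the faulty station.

STA_03

Solve using three stations at a time. Using STA_01, STA_02, STA_04 (subtract circle equations pairwise → linear system) gives (x, y) ≈ (-2.8, 52.7).
Distances from that point to each station vs reported:
  STA_01: calculated 84.3 vs reported 84.3 → residual 0.0 km
  STA_02: calculated 41.6 vs reported 41.7 → residual 0.1 km
  STA_03: calculated 52.6 vs reported 26.1 → residual 26.5 km
  STA_04: calculated 141.6 vs reported 141.6 → residual 0.0 km
STA_01, STA_02, STA_04 are mutually consistent (residuals ≈ 0); STA_03 is off by 26.5 km.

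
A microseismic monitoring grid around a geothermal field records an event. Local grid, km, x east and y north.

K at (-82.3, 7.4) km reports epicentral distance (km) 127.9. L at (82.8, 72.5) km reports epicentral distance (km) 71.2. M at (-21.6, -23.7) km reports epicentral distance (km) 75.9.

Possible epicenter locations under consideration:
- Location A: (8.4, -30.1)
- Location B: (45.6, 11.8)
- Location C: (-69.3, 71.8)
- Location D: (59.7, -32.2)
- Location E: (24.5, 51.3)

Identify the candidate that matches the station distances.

Location B

For each candidate, compare |candidate − station| to the reported distance:
Location A: residuals K 29.8, L 55.5, M 45.2 → max 55.5 km
Location B: residuals K 0.1, L 0.0, M 0.1 → max 0.1 km
Location C: residuals K 62.2, L 80.9, M 30.8 → max 80.9 km
Location D: residuals K 19.5, L 36.0, M 5.8 → max 36.0 km
Location E: residuals K 12.4, L 9.2, M 12.1 → max 12.4 km
Only Location B has all residuals ≈ 0.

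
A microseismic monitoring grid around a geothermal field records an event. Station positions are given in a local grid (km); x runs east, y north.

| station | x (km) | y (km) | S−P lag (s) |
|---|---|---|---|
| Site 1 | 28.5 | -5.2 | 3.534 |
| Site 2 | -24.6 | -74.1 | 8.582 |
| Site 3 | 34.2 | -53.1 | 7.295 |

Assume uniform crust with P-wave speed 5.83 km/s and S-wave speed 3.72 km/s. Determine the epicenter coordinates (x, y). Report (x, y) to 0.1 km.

Distance from S−P lag: d = Δt · v_P v_S / (v_P − v_S) = Δt · (5.83·3.72)/(5.83−3.72) ≈ 10.2785·Δt.
So d_Site 1 = 36.32, d_Site 2 = 88.21, d_Site 3 = 74.98 km.
Circle about each station: (x − 28.5)² + (y + 5.2)² = 36.32²; (x + 24.6)² + (y + 74.1)² = 88.21²; (x − 34.2)² + (y + 53.1)² = 74.98².
Subtracting pairs of circle equations eliminates x²+y² and gives linear equations (the radical axes):
-106.2 x − 137.8 y = -1205.18
11.4 x − 95.8 y = -1152.90
Solving the 2×2 system: x ≈ -3.7, y ≈ 11.6 km.
Check against Site 1 (with the unrounded x, y): √((x − 28.5)²+(y + 5.2)²) = 36.31 ≈ 36.32 km. ✓

x ≈ -3.7 km, y ≈ 11.6 km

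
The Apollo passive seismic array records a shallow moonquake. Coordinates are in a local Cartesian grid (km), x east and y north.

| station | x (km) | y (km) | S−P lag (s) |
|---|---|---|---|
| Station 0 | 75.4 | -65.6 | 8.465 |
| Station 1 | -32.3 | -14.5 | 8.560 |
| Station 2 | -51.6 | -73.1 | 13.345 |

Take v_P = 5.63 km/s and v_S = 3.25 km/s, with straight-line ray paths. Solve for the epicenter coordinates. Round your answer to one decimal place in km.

x ≈ 33.5 km, y ≈ -15.8 km

Distance from S−P lag: d = Δt · v_P v_S / (v_P − v_S) = Δt · (5.63·3.25)/(5.63−3.25) ≈ 7.6880·Δt.
So d_Station 0 = 65.08, d_Station 1 = 65.81, d_Station 2 = 102.60 km.
Circle about each station: (x − 75.4)² + (y + 65.6)² = 65.08²; (x + 32.3)² + (y + 14.5)² = 65.81²; (x + 51.6)² + (y + 73.1)² = 102.60².
Subtracting pairs of circle equations eliminates x²+y² and gives linear equations (the radical axes):
-215.4 x + 102.2 y = -8830.53
-254.0 x − 15.0 y = -8273.70
Solving the 2×2 system: x ≈ 33.5, y ≈ -15.8 km.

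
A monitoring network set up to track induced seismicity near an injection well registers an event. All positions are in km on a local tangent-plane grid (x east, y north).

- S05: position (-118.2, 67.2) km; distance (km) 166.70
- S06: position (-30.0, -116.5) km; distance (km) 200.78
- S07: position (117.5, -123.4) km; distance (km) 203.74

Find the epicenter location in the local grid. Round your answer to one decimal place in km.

x ≈ 48.5 km, y ≈ 68.3 km

Circle about each station: (x + 118.2)² + (y − 67.2)² = 166.70²; (x + 30.0)² + (y + 116.5)² = 200.78²; (x − 117.5)² + (y + 123.4)² = 203.74².
Subtracting the S05 equation from the S06 and S07 equations removes the quadratic terms:
176.4 x − 367.4 y = -16538.55
471.4 x − 381.2 y = -3174.37
Solving the 2×2 system: x ≈ 48.5, y ≈ 68.3 km.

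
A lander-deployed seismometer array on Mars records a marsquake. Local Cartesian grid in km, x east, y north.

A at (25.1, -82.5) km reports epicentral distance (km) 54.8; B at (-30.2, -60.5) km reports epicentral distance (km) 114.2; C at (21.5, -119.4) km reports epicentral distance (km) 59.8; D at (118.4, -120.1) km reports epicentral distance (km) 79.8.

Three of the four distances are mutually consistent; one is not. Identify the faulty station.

Solve using three stations at a time. Using A, B, C (subtract circle equations pairwise → linear system) gives (x, y) ≈ (77.5, -98.5).
Distances from that point to each station vs reported:
  A: calculated 54.8 vs reported 54.8 → residual 0.0 km
  B: calculated 114.2 vs reported 114.2 → residual 0.0 km
  C: calculated 59.8 vs reported 59.8 → residual 0.0 km
  D: calculated 46.3 vs reported 79.8 → residual 33.5 km
A, B, C are mutually consistent (residuals ≈ 0); D is off by 33.5 km.

D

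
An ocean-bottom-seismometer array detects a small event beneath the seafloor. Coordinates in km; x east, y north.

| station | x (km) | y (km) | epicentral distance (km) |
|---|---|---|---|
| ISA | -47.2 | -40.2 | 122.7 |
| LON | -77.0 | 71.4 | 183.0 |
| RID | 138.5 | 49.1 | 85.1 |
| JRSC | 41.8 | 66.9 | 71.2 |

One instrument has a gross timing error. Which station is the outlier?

LON

Solve using three stations at a time. Using ISA, RID, JRSC (subtract circle equations pairwise → linear system) gives (x, y) ≈ (68.4, 0.9).
Distances from that point to each station vs reported:
  ISA: calculated 122.7 vs reported 122.7 → residual 0.0 km
  LON: calculated 161.6 vs reported 183.0 → residual 21.4 km
  RID: calculated 85.1 vs reported 85.1 → residual 0.0 km
  JRSC: calculated 71.2 vs reported 71.2 → residual 0.0 km
ISA, RID, JRSC are mutually consistent (residuals ≈ 0); LON is off by 21.4 km.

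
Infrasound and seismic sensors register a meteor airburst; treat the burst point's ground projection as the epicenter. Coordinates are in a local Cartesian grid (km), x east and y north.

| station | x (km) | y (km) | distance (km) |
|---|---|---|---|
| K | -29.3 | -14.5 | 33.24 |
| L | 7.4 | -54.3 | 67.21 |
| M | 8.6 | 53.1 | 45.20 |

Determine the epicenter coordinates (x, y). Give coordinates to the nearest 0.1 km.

Circle about each station: (x + 29.3)² + (y + 14.5)² = 33.24²; (x − 7.4)² + (y + 54.3)² = 67.21²; (x − 8.6)² + (y − 53.1)² = 45.20².
Subtracting the K equation from the L and M equations removes the quadratic terms:
73.4 x − 79.6 y = -1477.78
75.8 x + 135.2 y = 886.69
Solving the 2×2 system: x ≈ -8.1, y ≈ 11.1 km.
Check against K (with the unrounded x, y): √((x + 29.3)²+(y + 14.5)²) = 33.24 ≈ 33.24 km. ✓

-8.1 km east, 11.1 km north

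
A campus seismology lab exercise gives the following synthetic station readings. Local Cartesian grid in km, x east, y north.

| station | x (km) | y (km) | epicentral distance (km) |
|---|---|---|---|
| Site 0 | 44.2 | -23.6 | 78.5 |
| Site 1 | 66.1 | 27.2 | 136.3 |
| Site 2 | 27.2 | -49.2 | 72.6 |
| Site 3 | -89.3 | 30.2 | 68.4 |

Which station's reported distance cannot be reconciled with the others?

Site 1

Solve using three stations at a time. Using Site 0, Site 2, Site 3 (subtract circle equations pairwise → linear system) gives (x, y) ≈ (-32.8, -8.3).
Distances from that point to each station vs reported:
  Site 0: calculated 78.5 vs reported 78.5 → residual 0.0 km
  Site 1: calculated 105.1 vs reported 136.3 → residual 31.2 km
  Site 2: calculated 72.6 vs reported 72.6 → residual 0.0 km
  Site 3: calculated 68.4 vs reported 68.4 → residual 0.0 km
Site 0, Site 2, Site 3 are mutually consistent (residuals ≈ 0); Site 1 is off by 31.2 km.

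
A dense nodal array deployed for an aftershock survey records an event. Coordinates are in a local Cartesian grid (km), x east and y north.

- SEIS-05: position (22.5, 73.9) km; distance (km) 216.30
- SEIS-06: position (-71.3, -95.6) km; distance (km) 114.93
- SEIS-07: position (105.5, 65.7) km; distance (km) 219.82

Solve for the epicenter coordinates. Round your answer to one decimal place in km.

Circle about each station: (x − 22.5)² + (y − 73.9)² = 216.30²; (x + 71.3)² + (y + 95.6)² = 114.93²; (x − 105.5)² + (y − 65.7)² = 219.82².
Subtracting the SEIS-05 equation from the SEIS-06 and SEIS-07 equations removes the quadratic terms:
-187.6 x − 339.0 y = 41832.38
166.0 x − 16.4 y = 7944.14
Solving the 2×2 system: x ≈ 33.8, y ≈ -142.1 km.

33.8 km east, -142.1 km north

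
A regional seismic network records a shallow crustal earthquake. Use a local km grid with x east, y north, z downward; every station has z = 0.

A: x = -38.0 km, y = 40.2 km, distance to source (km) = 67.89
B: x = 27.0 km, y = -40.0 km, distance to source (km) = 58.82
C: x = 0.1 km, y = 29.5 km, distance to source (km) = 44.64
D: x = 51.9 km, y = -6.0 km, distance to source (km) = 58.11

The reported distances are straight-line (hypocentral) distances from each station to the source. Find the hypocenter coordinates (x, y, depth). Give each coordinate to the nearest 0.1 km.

x ≈ 6.3 km, y ≈ 2.5 km, depth ≈ 35.0 km

Each station gives a sphere (x−x_i)² + (y−y_i)² + z² = d_i² (stations at z=0).
Subtracting the A sphere from B and C: z² cancels, leaving linear equations in x and y:
130.0 x − 160.4 y = 418.22
76.2 x − 21.4 y = 426.54
Solving: x ≈ 6.299, y ≈ 2.498 km (keep extra digits for the depth step; rounded: 6.3, 2.5).
Then from the A sphere: z² = 67.89² − (x + 38.0)² − (y − 40.2)² with x = 6.299, y = 2.498, so z ≈ 35.003 ≈ 35.0 km.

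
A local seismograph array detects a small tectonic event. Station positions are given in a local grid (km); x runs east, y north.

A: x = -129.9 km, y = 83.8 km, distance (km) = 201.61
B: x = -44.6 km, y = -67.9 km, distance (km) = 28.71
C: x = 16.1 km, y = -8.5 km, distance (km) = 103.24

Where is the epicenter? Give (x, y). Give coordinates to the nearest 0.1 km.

Circle about each station: (x + 129.9)² + (y − 83.8)² = 201.61²; (x + 44.6)² + (y + 67.9)² = 28.71²; (x − 16.1)² + (y + 8.5)² = 103.24².
Subtracting pairs of circle equations eliminates x²+y² and gives linear equations (the radical axes):
170.6 x − 303.4 y = 22525.45
292.0 x − 184.6 y = 6423.10
Solving the 2×2 system: x ≈ -38.7, y ≈ -96.0 km.

x ≈ -38.7 km, y ≈ -96.0 km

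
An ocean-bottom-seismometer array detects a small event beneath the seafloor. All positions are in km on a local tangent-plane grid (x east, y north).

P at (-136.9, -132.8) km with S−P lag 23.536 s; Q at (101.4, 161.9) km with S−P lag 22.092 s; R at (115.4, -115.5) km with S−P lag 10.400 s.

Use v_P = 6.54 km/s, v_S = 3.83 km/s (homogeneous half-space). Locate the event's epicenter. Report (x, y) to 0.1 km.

Distance from S−P lag: d = Δt · v_P v_S / (v_P − v_S) = Δt · (6.54·3.83)/(6.54−3.83) ≈ 9.2429·Δt.
So d_P = 217.54, d_Q = 204.19, d_R = 96.13 km.
Circle about each station: (x + 136.9)² + (y + 132.8)² = 217.54²; (x − 101.4)² + (y − 161.9)² = 204.19²; (x − 115.4)² + (y + 115.5)² = 96.13².
Subtracting pairs of circle equations eliminates x²+y² and gives linear equations (the radical axes):
476.6 x + 589.4 y = 5746.22
504.6 x + 34.6 y = 28362.63
Solving the 2×2 system: x ≈ 58.8, y ≈ -37.8 km.

(58.8, -37.8)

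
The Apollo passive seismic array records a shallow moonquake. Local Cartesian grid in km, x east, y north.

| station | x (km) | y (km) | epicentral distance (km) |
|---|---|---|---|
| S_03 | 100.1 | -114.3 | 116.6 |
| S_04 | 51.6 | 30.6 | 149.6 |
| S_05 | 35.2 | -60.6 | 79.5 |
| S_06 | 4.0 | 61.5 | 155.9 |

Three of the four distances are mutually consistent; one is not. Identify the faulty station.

Solve using three stations at a time. Using S_04, S_05, S_06 (subtract circle equations pairwise → linear system) gives (x, y) ≈ (-39.1, -88.2).
Distances from that point to each station vs reported:
  S_03: calculated 141.7 vs reported 116.6 → residual 25.1 km
  S_04: calculated 149.5 vs reported 149.6 → residual 0.1 km
  S_05: calculated 79.3 vs reported 79.5 → residual 0.2 km
  S_06: calculated 155.8 vs reported 155.9 → residual 0.1 km
S_04, S_05, S_06 are mutually consistent (residuals ≈ 0); S_03 is off by 25.1 km.

S_03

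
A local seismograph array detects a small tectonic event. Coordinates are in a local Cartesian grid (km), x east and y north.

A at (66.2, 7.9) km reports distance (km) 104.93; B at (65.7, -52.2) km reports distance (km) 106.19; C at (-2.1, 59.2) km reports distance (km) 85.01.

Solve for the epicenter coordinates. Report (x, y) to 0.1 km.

Circle about each station: (x − 66.2)² + (y − 7.9)² = 104.93²; (x − 65.7)² + (y + 52.2)² = 106.19²; (x + 2.1)² + (y − 59.2)² = 85.01².
Subtracting the A equation from the B and C equations removes the quadratic terms:
-1.0 x − 120.2 y = 2330.47
-136.6 x + 102.6 y = 2847.80
Solving the 2×2 system: x ≈ -35.2, y ≈ -19.1 km.

-35.2 km east, -19.1 km north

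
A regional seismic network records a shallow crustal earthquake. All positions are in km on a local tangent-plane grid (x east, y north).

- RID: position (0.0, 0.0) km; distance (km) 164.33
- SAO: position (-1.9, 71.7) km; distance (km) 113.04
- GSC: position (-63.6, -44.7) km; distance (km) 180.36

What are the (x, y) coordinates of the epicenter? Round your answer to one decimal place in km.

Circle about each station: x² + y² = 164.33²; (x + 1.9)² + (y − 71.7)² = 113.04²; (x + 63.6)² + (y + 44.7)² = 180.36².
Subtracting pairs of circle equations eliminates x²+y² and gives linear equations (the radical axes):
-3.8 x + 143.4 y = 19370.81
-127.2 x − 89.4 y = 517.67
Solving the 2×2 system: x ≈ -97.2, y ≈ 132.5 km.
Check against RID (with the unrounded x, y): √(x²+y²) = 164.33 ≈ 164.33 km. ✓

x ≈ -97.2 km, y ≈ 132.5 km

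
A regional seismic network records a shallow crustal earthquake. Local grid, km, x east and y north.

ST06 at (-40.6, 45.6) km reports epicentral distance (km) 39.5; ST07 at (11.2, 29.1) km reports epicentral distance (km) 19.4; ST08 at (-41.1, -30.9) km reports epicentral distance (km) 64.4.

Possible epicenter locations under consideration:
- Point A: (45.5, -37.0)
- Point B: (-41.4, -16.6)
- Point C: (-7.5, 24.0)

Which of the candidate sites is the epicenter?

For each candidate, compare |candidate − station| to the reported distance:
Point A: residuals ST06 79.8, ST07 55.1, ST08 22.4 → max 79.8 km
Point B: residuals ST06 22.7, ST07 50.3, ST08 50.1 → max 50.3 km
Point C: residuals ST06 0.0, ST07 0.0, ST08 0.0 → max 0.0 km
Only Point C has all residuals ≈ 0.

Point C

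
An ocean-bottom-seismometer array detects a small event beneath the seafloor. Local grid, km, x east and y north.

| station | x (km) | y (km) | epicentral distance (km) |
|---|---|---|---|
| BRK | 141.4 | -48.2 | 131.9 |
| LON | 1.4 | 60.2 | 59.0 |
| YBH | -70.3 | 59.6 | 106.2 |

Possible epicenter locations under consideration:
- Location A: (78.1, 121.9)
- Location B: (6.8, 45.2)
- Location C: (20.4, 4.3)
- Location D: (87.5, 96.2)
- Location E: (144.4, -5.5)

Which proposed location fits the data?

Location C

For each candidate, compare |candidate − station| to the reported distance:
Location A: residuals BRK 49.6, LON 39.4, YBH 54.7 → max 54.7 km
Location B: residuals BRK 31.9, LON 43.1, YBH 27.8 → max 43.1 km
Location C: residuals BRK 0.0, LON 0.0, YBH 0.0 → max 0.0 km
Location D: residuals BRK 22.2, LON 34.3, YBH 55.8 → max 55.8 km
Location E: residuals BRK 89.1, LON 98.4, YBH 118.2 → max 118.2 km
Only Location C has all residuals ≈ 0.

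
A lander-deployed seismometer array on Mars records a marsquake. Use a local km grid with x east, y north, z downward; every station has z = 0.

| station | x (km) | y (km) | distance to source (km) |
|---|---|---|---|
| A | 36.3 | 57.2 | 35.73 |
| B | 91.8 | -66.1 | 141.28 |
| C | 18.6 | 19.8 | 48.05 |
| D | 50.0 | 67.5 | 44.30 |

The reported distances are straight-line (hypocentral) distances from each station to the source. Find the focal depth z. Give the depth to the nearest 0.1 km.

z ≈ 33.6 km

Each station gives a sphere (x−x_i)² + (y−y_i)² + z² = d_i² (stations at z=0).
Subtracting the A sphere from B and C: z² cancels, leaving linear equations in x and y:
111.0 x − 246.6 y = -10476.49
-35.4 x − 74.8 y = -4883.70
Solving: x ≈ 24.699, y ≈ 53.601 km (keep extra digits for the depth step; rounded: 24.7, 53.6).
Then from the A sphere: z² = 35.73² − (x − 36.3)² − (y − 57.2)² with x = 24.699, y = 53.601, so z ≈ 33.602 ≈ 33.6 km.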